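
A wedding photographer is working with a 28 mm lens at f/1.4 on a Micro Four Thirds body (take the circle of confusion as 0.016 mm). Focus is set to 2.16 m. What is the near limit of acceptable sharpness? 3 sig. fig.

Hyperfocal distance H = f²/(N·c) + f = 28²/(1.4 × 0.016) + 28 = 784/0.0224 + 28 ≈ 35028.0 mm ≈ 35.03 m.
Near limit Dn = s·(H − f)/(H + s − 2f) = 2160 × (35028.0 − 28) / (35028.0 + 2160 − 2 × 28) = 2160 × 35000.0 / 37132.0 ≈ 2036.0 mm ≈ 2.04 m.

2.04 m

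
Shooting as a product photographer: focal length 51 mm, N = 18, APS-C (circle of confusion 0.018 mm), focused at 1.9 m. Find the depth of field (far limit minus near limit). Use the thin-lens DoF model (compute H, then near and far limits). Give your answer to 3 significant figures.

0.924 m

Hyperfocal distance H = f²/(N·c) + f = 51²/(18 × 0.018) + 51 = 2601/0.324 + 51 ≈ 8078.8 mm ≈ 8.079 m.
Near limit Dn = s·(H − f)/(H + s − 2f) = 1900 × (8078.8 − 51) / (8078.8 + 1900 − 2 × 51) = 1900 × 8027.8 / 9876.8 ≈ 1544.31 mm.
Far limit Df = s·(H − f)/(H − s) = 1900 × (8078.8 − 51) / (8078.8 − 1900) = 1900 × 8027.8 / 6178.8 ≈ 2468.58 mm.
Depth of field = Df − Dn = 2468.58 − 1544.31 ≈ 924.27 mm ≈ 0.924 m.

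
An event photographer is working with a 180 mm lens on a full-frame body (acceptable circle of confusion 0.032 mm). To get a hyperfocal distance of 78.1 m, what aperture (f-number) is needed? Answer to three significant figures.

f/13

Rearrange H = f²/(N·c) + f for N: N = f² / ((H − f)·c).
N = 180² / ((78100 − 180) × 0.032) = 32400 / 2493 ≈ 13.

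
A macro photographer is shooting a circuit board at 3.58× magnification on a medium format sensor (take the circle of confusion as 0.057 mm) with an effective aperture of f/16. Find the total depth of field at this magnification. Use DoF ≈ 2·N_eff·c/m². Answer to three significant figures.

0.142 mm

At magnification m, DoF ≈ 2·N_eff·c/m² = 2 × 16 × 0.057 / 3.58² = 1.824 / 12.82 ≈ 0.142 mm.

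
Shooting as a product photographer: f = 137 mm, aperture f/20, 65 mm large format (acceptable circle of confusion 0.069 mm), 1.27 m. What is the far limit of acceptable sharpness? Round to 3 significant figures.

Hyperfocal distance H = f²/(N·c) + f = 137²/(20 × 0.069) + 137 = 18769/1.38 + 137 ≈ 13737.7 mm ≈ 13.74 m.
Far limit Df = s·(H − f)/(H − s) = 1270 × (13737.7 − 137) / (13737.7 − 1270) = 1270 × 13600.7 / 12467.7 ≈ 1385.4 mm ≈ 1.39 m.

1.39 m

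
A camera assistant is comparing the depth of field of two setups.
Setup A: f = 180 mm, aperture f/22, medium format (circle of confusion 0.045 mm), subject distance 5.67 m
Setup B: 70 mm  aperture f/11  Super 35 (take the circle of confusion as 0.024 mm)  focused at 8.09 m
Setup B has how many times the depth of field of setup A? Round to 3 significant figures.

Setup A: H = 180²/(22×0.045) + 180 ≈ 32907.3 mm; DoF = Df − Dn = 6812.9 − 4855.5 ≈ 1957.4 mm.
Setup B: H = 70²/(11×0.024) + 70 ≈ 18630.6 mm; DoF = Df − Dn = 14245.4 − 5649.1 ≈ 8596.3 mm.
Ratio = 8596.3 / 1957.4 ≈ 4.39.

4.39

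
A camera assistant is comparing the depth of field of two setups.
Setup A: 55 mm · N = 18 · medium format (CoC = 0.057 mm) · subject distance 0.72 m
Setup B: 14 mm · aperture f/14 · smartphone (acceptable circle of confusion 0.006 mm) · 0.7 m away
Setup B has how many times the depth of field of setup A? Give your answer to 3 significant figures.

1.32

Setup A: H = 55²/(18×0.057) + 55 ≈ 3003.3 mm; DoF = Df − Dn = 929.69 − 587.49 ≈ 342.20 mm.
Setup B: H = 14²/(14×0.006) + 14 ≈ 2347.3 mm; DoF = Df − Dn = 991.50 − 540.96 ≈ 450.54 mm.
Ratio = 450.54 / 342.20 ≈ 1.32.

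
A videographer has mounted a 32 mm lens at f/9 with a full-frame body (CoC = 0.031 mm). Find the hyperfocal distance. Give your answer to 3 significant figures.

3.70 m

Hyperfocal distance H = f²/(N·c) + f = 32²/(9 × 0.031) + 32 = 1024/0.279 + 32 ≈ 3702.3 mm ≈ 3.70 m.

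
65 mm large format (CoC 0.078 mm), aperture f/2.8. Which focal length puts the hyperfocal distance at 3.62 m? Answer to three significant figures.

From H = f²/(N·c) + f, with f ≪ H: f ≈ √(H·N·c) = √(3620 × 2.8 × 0.078) = √790.61 ≈ 28.12 mm.
Exact: f² + N·c·f − N·c·H = 0 ⇒ f = (−N·c + √((N·c)² + 4·N·c·H))/2 = (−0.2184 + √3162.5)/2 ≈ 28.009 mm ≈ 28.0 mm.

28.0 mm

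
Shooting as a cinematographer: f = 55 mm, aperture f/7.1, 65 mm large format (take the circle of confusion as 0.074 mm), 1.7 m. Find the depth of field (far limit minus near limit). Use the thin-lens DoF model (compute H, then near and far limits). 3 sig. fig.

1.06 m

Hyperfocal distance H = f²/(N·c) + f = 55²/(7.1 × 0.074) + 55 = 3025/0.5254 + 55 ≈ 5812.5 mm ≈ 5.813 m.
Near limit Dn = s·(H − f)/(H + s − 2f) = 1700 × (5812.5 − 55) / (5812.5 + 1700 − 2 × 55) = 1700 × 5757.5 / 7402.5 ≈ 1322.2 mm.
Far limit Df = s·(H − f)/(H − s) = 1700 × (5812.5 − 55) / (5812.5 − 1700) = 1700 × 5757.5 / 4112.5 ≈ 2380.0 mm.
Depth of field = Df − Dn = 2380.0 − 1322.2 ≈ 1057.8 mm ≈ 1.06 m.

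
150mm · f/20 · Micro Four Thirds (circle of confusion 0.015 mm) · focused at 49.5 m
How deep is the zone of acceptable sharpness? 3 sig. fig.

Hyperfocal distance H = f²/(N·c) + f = 150²/(20 × 0.015) + 150 = 22500/0.3 + 150 ≈ 75150.0 mm ≈ 75.15 m.
Near limit Dn = s·(H − f)/(H + s − 2f) = 49500 × (75150.0 − 150) / (75150.0 + 49500 − 2 × 150) = 49500 × 75000.0 / 124350.0 ≈ 29855 mm.
Far limit Df = s·(H − f)/(H − s) = 49500 × (75150.0 − 150) / (75150.0 − 49500) = 49500 × 75000.0 / 25650.0 ≈ 144737 mm.
Depth of field = Df − Dn = 144737 − 29855 ≈ 114882 mm ≈ 115 m.

115 m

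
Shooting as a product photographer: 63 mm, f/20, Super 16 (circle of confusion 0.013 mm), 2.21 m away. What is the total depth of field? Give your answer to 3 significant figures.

0.634 m

Hyperfocal distance H = f²/(N·c) + f = 63²/(20 × 0.013) + 63 = 3969/0.26 + 63 ≈ 15328.4 mm ≈ 15.33 m.
Near limit Dn = s·(H − f)/(H + s − 2f) = 2210 × (15328.4 − 63) / (15328.4 + 2210 − 2 × 63) = 2210 × 15265.4 / 17412.4 ≈ 1937.50 mm.
Far limit Df = s·(H − f)/(H − s) = 2210 × (15328.4 − 63) / (15328.4 − 2210) = 2210 × 15265.4 / 13118.4 ≈ 2571.70 mm.
Depth of field = Df − Dn = 2571.70 − 1937.50 ≈ 634.20 mm ≈ 0.634 m.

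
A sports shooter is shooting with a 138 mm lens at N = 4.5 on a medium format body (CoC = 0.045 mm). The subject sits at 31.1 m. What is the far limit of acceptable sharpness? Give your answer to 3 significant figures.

Hyperfocal distance H = f²/(N·c) + f = 138²/(4.5 × 0.045) + 138 = 19044/0.2025 + 138 ≈ 94182.4 mm ≈ 94.18 m.
Far limit Df = s·(H − f)/(H − s) = 31100 × (94182.4 − 138) / (94182.4 − 31100) = 31100 × 94044.4 / 63082.4 ≈ 46364 mm ≈ 46.4 m.

46.4 m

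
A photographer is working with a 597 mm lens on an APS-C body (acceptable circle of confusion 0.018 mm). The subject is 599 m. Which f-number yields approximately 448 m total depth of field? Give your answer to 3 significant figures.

Write h = H − f = f²/(N·c). The thin-lens limits are Dn = s·h/(h + (s−f)) and Df = s·h/(h − (s−f)), so DoF = Df − Dn = 2·s·(s−f)·h / (h² − (s−f)²).
That is a quadratic in h: DoF·h² − 2·s·(s−f)·h − DoF·(s−f)² = 0 ⇒ h = (s−f)·(s + √(s² + DoF²)) / DoF = 598403 × (599000 + √(599000² + 448000²)) / 448000 = 598403 × (599000 + 748001) / 448000 ≈ 1799217 mm.
Then N = f²/(c·h) = 597² / (0.018 × 1799217) = 356409 / 32386 ≈ 11.

f/11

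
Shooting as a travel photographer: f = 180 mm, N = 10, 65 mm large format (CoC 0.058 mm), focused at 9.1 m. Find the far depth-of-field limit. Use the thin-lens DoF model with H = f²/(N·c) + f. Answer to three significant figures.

Hyperfocal distance H = f²/(N·c) + f = 180²/(10 × 0.058) + 180 = 32400/0.58 + 180 ≈ 56042.1 mm ≈ 56.04 m.
Far limit Df = s·(H − f)/(H − s) = 9100 × (56042.1 − 180) / (56042.1 − 9100) = 9100 × 55862.1 / 46942.1 ≈ 10829 mm ≈ 10.8 m.

10.8 m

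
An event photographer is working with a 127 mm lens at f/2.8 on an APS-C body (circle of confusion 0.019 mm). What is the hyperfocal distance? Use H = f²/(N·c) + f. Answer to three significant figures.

Hyperfocal distance H = f²/(N·c) + f = 127²/(2.8 × 0.019) + 127 = 16129/0.0532 + 127 ≈ 303303.7 mm ≈ 303 m.

303 m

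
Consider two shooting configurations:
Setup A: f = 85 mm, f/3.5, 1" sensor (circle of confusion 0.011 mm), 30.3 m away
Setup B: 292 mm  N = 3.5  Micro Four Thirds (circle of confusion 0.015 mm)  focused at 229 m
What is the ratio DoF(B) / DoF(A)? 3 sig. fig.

6.57

Setup A: H = 85²/(3.5×0.011) + 85 ≈ 187747.3 mm; DoF = Df − Dn = 36115 − 26098 ≈ 10017 mm.
Setup B: H = 292²/(3.5×0.015) + 292 ≈ 1624368.2 mm; DoF = Df − Dn = 266534 − 200732 ≈ 65802 mm.
Ratio = 65802 / 10017 ≈ 6.57.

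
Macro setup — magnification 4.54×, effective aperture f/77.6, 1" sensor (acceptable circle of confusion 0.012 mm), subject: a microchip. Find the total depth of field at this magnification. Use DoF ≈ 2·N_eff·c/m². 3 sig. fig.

0.0904 mm

At magnification m, DoF ≈ 2·N_eff·c/m² = 2 × 77.6 × 0.012 / 4.54² = 1.862 / 20.61 ≈ 0.0904 mm.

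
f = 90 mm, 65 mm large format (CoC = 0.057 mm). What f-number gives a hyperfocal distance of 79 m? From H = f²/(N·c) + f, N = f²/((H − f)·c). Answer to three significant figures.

f/1.80

Rearrange H = f²/(N·c) + f for N: N = f² / ((H − f)·c).
N = 90² / ((79000 − 90) × 0.057) = 8100 / 4498 ≈ 1.80.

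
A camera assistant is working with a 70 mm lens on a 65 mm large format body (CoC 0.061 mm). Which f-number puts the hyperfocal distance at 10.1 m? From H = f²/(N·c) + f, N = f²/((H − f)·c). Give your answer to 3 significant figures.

Rearrange H = f²/(N·c) + f for N: N = f² / ((H − f)·c).
N = 70² / ((10100 − 70) × 0.061) = 4900 / 611.8 ≈ 8.01.

f/8.01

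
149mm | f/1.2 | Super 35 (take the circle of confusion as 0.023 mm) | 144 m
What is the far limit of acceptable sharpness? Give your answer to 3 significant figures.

Hyperfocal distance H = f²/(N·c) + f = 149²/(1.2 × 0.023) + 149 = 22201/0.0276 + 149 ≈ 804533.1 mm ≈ 804.5 m.
Far limit Df = s·(H − f)/(H − s) = 144000 × (804533.1 − 149) / (804533.1 − 144000) = 144000 × 804384.1 / 660533.1 ≈ 175360 mm ≈ 175 m.

175 m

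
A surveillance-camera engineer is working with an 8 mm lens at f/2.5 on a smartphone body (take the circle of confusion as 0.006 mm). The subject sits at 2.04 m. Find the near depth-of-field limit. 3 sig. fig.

Hyperfocal distance H = f²/(N·c) + f = 8²/(2.5 × 0.006) + 8 = 64/0.015 + 8 ≈ 4274.7 mm ≈ 4.275 m.
Near limit Dn = s·(H − f)/(H + s − 2f) = 2040 × (4274.7 − 8) / (4274.7 + 2040 − 2 × 8) = 2040 × 4266.7 / 6298.7 ≈ 1381.9 mm ≈ 1.38 m.

1.38 m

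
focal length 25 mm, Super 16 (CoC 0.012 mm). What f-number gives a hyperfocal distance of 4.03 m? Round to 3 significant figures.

Rearrange H = f²/(N·c) + f for N: N = f² / ((H − f)·c).
N = 25² / ((4030 − 25) × 0.012) = 625 / 48.06 ≈ 13.

f/13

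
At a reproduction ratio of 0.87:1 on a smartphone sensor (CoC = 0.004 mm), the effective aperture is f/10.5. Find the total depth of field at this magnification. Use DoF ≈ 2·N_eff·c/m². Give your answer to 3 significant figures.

0.111 mm

At magnification m, DoF ≈ 2·N_eff·c/m² = 2 × 10.5 × 0.004 / 0.87² = 0.084 / 0.7569 ≈ 0.111 mm.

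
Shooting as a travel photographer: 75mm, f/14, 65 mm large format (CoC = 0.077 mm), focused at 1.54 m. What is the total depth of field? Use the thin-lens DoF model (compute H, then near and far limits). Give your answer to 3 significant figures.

0.939 m

Hyperfocal distance H = f²/(N·c) + f = 75²/(14 × 0.077) + 75 = 5625/1.078 + 75 ≈ 5293.0 mm ≈ 5.293 m.
Near limit Dn = s·(H − f)/(H + s − 2f) = 1540 × (5293.0 − 75) / (5293.0 + 1540 − 2 × 75) = 1540 × 5218.0 / 6683.0 ≈ 1202.41 mm.
Far limit Df = s·(H − f)/(H − s) = 1540 × (5293.0 − 75) / (5293.0 − 1540) = 1540 × 5218.0 / 3753.0 ≈ 2141.15 mm.
Depth of field = Df − Dn = 2141.15 − 1202.41 ≈ 938.74 mm ≈ 0.939 m.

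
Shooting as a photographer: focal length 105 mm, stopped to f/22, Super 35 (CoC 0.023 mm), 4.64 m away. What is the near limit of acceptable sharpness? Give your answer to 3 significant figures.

3.84 m

Hyperfocal distance H = f²/(N·c) + f = 105²/(22 × 0.023) + 105 = 11025/0.506 + 105 ≈ 21893.5 mm ≈ 21.89 m.
Near limit Dn = s·(H − f)/(H + s − 2f) = 4640 × (21893.5 − 105) / (21893.5 + 4640 − 2 × 105) = 4640 × 21788.5 / 26323.5 ≈ 3840.6 mm ≈ 3.84 m.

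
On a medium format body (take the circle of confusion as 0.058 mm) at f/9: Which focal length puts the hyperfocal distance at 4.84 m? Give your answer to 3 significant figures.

50.0 mm

From H = f²/(N·c) + f, with f ≪ H: f ≈ √(H·N·c) = √(4840 × 9 × 0.058) = √2526.5 ≈ 50.26 mm.
Exact: f² + N·c·f − N·c·H = 0 ⇒ f = (−N·c + √((N·c)² + 4·N·c·H))/2 = (−0.522 + √10106)/2 ≈ 50.004 mm ≈ 50.0 mm.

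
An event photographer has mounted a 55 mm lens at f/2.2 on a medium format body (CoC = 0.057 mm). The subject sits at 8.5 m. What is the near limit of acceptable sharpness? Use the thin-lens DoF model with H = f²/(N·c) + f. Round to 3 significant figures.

6.30 m

Hyperfocal distance H = f²/(N·c) + f = 55²/(2.2 × 0.057) + 55 = 3025/0.1254 + 55 ≈ 24177.8 mm ≈ 24.18 m.
Near limit Dn = s·(H − f)/(H + s − 2f) = 8500 × (24177.8 − 55) / (24177.8 + 8500 − 2 × 55) = 8500 × 24122.8 / 32567.8 ≈ 6295.9 mm ≈ 6.30 m.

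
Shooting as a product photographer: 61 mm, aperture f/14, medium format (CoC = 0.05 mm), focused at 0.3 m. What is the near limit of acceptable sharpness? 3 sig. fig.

Hyperfocal distance H = f²/(N·c) + f = 61²/(14 × 0.05) + 61 = 3721/0.7 + 61 ≈ 5376.7 mm ≈ 5.377 m.
Near limit Dn = s·(H − f)/(H + s − 2f) = 300 × (5376.7 − 61) / (5376.7 + 300 − 2 × 61) = 300 × 5315.7 / 5554.7 ≈ 287.09 mm.

287 mm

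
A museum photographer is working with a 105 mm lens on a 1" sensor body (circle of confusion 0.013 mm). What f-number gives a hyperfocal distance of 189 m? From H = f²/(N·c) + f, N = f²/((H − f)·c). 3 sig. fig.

Rearrange H = f²/(N·c) + f for N: N = f² / ((H − f)·c).
N = 105² / ((189000 − 105) × 0.013) = 11025 / 2456 ≈ 4.49.

f/4.49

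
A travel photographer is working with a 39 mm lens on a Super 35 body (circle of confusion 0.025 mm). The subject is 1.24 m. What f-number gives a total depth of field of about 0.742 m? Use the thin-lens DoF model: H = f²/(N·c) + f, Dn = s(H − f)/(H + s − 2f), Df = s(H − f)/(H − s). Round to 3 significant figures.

f/14

Write h = H − f = f²/(N·c). The thin-lens limits are Dn = s·h/(h + (s−f)) and Df = s·h/(h − (s−f)), so DoF = Df − Dn = 2·s·(s−f)·h / (h² − (s−f)²).
That is a quadratic in h: DoF·h² − 2·s·(s−f)·h − DoF·(s−f)² = 0 ⇒ h = (s−f)·(s + √(s² + DoF²)) / DoF = 1201 × (1240 + √(1240² + 742²)) / 742 = 1201 × (1240 + 1445.05) / 742 ≈ 4346.0 mm.
Then N = f²/(c·h) = 39² / (0.025 × 4346.0) = 1521 / 108.65 ≈ 14.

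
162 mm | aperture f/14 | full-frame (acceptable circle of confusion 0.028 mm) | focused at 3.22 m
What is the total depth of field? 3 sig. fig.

295 mm

Hyperfocal distance H = f²/(N·c) + f = 162²/(14 × 0.028) + 162 = 26244/0.392 + 162 ≈ 67111.0 mm ≈ 67.11 m.
Near limit Dn = s·(H − f)/(H + s − 2f) = 3220 × (67111.0 − 162) / (67111.0 + 3220 − 2 × 162) = 3220 × 66949.0 / 70007.0 ≈ 3079.35 mm.
Far limit Df = s·(H − f)/(H − s) = 3220 × (67111.0 − 162) / (67111.0 − 3220) = 3220 × 66949.0 / 63891.0 ≈ 3374.12 mm.
Depth of field = Df − Dn = 3374.12 − 3079.35 ≈ 294.77 mm.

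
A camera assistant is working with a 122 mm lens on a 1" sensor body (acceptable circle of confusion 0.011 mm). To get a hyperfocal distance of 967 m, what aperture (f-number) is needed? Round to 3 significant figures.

f/1.40

Rearrange H = f²/(N·c) + f for N: N = f² / ((H − f)·c).
N = 122² / ((967000 − 122) × 0.011) = 14884 / 10636 ≈ 1.40.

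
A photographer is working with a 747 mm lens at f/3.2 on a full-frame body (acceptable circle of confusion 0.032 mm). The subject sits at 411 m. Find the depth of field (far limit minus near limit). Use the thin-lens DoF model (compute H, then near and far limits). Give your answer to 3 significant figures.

62.2 m

Hyperfocal distance H = f²/(N·c) + f = 747²/(3.2 × 0.032) + 747 = 558009/0.1024 + 747 ≈ 5450053.6 mm ≈ 5450 m.
Near limit Dn = s·(H − f)/(H + s − 2f) = 411000 × (5450053.6 − 747) / (5450053.6 + 411000 − 2 × 747) = 411000 × 5449306.6 / 5859559.6 ≈ 382224 mm.
Far limit Df = s·(H − f)/(H − s) = 411000 × (5450053.6 − 747) / (5450053.6 − 411000) = 411000 × 5449306.6 / 5039053.6 ≈ 444461 mm.
Depth of field = Df − Dn = 444461 − 382224 ≈ 62237 mm ≈ 62.2 m.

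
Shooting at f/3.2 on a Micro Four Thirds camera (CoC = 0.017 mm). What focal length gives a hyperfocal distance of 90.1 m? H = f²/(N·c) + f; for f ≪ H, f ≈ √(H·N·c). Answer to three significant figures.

70.0 mm

From H = f²/(N·c) + f, with f ≪ H: f ≈ √(H·N·c) = √(90100 × 3.2 × 0.017) = √4901.4 ≈ 70.01 mm.
The +f correction barely moves this — solving exactly, f² + N·c·f − N·c·H = 0 ⇒ f = (−N·c + √((N·c)² + 4·N·c·H))/2 = (−0.0544 + √19606)/2 ≈ 69.983 mm, so f ≈ 70.0 mm.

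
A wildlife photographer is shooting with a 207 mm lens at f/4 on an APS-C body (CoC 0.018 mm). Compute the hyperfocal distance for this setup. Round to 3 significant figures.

595 m

Hyperfocal distance H = f²/(N·c) + f = 207²/(4 × 0.018) + 207 = 42849/0.072 + 207 ≈ 595332.0 mm ≈ 595 m.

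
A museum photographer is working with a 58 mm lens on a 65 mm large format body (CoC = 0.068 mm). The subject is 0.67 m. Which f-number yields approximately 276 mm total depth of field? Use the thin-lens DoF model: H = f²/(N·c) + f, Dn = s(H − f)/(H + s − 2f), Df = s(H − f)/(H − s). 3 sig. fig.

Write h = H − f = f²/(N·c). The thin-lens limits are Dn = s·h/(h + (s−f)) and Df = s·h/(h − (s−f)), so DoF = Df − Dn = 2·s·(s−f)·h / (h² − (s−f)²).
That is a quadratic in h: DoF·h² − 2·s·(s−f)·h − DoF·(s−f)² = 0 ⇒ h = (s−f)·(s + √(s² + DoF²)) / DoF = 612 × (670 + √(670² + 276²)) / 276 = 612 × (670 + 724.621) / 276 ≈ 3092.4 mm.
Then N = f²/(c·h) = 58² / (0.068 × 3092.4) = 3364 / 210.28 ≈ 16.

f/16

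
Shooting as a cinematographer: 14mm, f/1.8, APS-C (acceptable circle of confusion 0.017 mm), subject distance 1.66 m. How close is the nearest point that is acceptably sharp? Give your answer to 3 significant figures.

1.32 m

Hyperfocal distance H = f²/(N·c) + f = 14²/(1.8 × 0.017) + 14 = 196/0.0306 + 14 ≈ 6419.2 mm ≈ 6.419 m.
Near limit Dn = s·(H − f)/(H + s − 2f) = 1660 × (6419.2 − 14) / (6419.2 + 1660 − 2 × 14) = 1660 × 6405.2 / 8051.2 ≈ 1320.6 mm ≈ 1.32 m.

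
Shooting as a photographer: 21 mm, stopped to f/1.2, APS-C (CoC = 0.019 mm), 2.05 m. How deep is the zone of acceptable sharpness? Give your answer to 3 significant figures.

Hyperfocal distance H = f²/(N·c) + f = 21²/(1.2 × 0.019) + 21 = 441/0.0228 + 21 ≈ 19363.1 mm ≈ 19.36 m.
Near limit Dn = s·(H − f)/(H + s − 2f) = 2050 × (19363.1 − 21) / (19363.1 + 2050 − 2 × 21) = 2050 × 19342.1 / 21371.1 ≈ 1855.37 mm.
Far limit Df = s·(H − f)/(H − s) = 2050 × (19363.1 − 21) / (19363.1 − 2050) = 2050 × 19342.1 / 17313.1 ≈ 2290.25 mm.
Depth of field = Df − Dn = 2290.25 − 1855.37 ≈ 434.88 mm.

435 mm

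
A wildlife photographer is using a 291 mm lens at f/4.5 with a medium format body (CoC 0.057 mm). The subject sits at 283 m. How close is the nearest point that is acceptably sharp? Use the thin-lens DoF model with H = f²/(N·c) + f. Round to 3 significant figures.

Hyperfocal distance H = f²/(N·c) + f = 291²/(4.5 × 0.057) + 291 = 84681/0.2565 + 291 ≈ 330431.4 mm ≈ 330.4 m.
Near limit Dn = s·(H − f)/(H + s − 2f) = 283000 × (330431.4 − 291) / (330431.4 + 283000 − 2 × 291) = 283000 × 330140.4 / 612849.4 ≈ 152451 mm ≈ 152 m.

152 m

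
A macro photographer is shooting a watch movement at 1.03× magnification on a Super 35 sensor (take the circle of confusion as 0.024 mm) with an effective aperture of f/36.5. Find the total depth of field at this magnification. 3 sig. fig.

1.65 mm

At magnification m, DoF ≈ 2·N_eff·c/m² = 2 × 36.5 × 0.024 / 1.03² = 1.752 / 1.061 ≈ 1.65 mm.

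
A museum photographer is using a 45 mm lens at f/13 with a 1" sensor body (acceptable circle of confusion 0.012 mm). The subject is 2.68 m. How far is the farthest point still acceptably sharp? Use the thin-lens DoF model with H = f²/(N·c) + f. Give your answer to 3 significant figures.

Hyperfocal distance H = f²/(N·c) + f = 45²/(13 × 0.012) + 45 = 2025/0.156 + 45 ≈ 13025.8 mm ≈ 13.03 m.
Far limit Df = s·(H − f)/(H − s) = 2680 × (13025.8 − 45) / (13025.8 − 2680) = 2680 × 12980.8 / 10345.8 ≈ 3362.6 mm ≈ 3.36 m.

3.36 m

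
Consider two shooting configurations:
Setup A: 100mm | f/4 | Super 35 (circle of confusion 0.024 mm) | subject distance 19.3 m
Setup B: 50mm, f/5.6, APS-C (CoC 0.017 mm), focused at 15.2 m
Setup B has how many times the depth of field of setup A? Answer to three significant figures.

3.57

Setup A: H = 100²/(4×0.024) + 100 ≈ 104266.7 mm; DoF = Df − Dn = 23661.2 − 16296.3 ≈ 7364.9 mm.
Setup B: H = 50²/(5.6×0.017) + 50 ≈ 26310.5 mm; DoF = Df − Dn = 35926 − 9639 ≈ 26287 mm.
Ratio = 26287 / 7364.9 ≈ 3.57.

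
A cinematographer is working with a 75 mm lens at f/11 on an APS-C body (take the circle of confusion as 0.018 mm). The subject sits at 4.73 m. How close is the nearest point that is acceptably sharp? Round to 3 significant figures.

Hyperfocal distance H = f²/(N·c) + f = 75²/(11 × 0.018) + 75 = 5625/0.198 + 75 ≈ 28484.1 mm ≈ 28.48 m.
Near limit Dn = s·(H − f)/(H + s − 2f) = 4730 × (28484.1 − 75) / (28484.1 + 4730 − 2 × 75) = 4730 × 28409.1 / 33064.1 ≈ 4064.1 mm ≈ 4.06 m.

4.06 m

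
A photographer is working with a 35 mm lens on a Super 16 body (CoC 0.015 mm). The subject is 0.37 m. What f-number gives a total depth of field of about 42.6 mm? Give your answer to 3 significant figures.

Write h = H − f = f²/(N·c). The thin-lens limits are Dn = s·h/(h + (s−f)) and Df = s·h/(h − (s−f)), so DoF = Df − Dn = 2·s·(s−f)·h / (h² − (s−f)²).
That is a quadratic in h: DoF·h² − 2·s·(s−f)·h − DoF·(s−f)² = 0 ⇒ h = (s−f)·(s + √(s² + DoF²)) / DoF = 335 × (370 + √(370² + 42.6²)) / 42.6 = 335 × (370 + 372.444) / 42.6 ≈ 5838.5 mm.
Then N = f²/(c·h) = 35² / (0.015 × 5838.5) = 1225 / 87.577 ≈ 14.

f/14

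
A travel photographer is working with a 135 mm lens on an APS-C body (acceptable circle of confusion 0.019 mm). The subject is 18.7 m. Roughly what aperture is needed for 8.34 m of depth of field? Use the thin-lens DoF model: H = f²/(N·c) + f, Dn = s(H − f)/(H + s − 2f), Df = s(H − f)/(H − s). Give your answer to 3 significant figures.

f/11

Write h = H − f = f²/(N·c). The thin-lens limits are Dn = s·h/(h + (s−f)) and Df = s·h/(h − (s−f)), so DoF = Df − Dn = 2·s·(s−f)·h / (h² − (s−f)²).
That is a quadratic in h: DoF·h² − 2·s·(s−f)·h − DoF·(s−f)² = 0 ⇒ h = (s−f)·(s + √(s² + DoF²)) / DoF = 18565 × (18700 + √(18700² + 8340²)) / 8340 = 18565 × (18700 + 20475.5) / 8340 ≈ 87205 mm.
Then N = f²/(c·h) = 135² / (0.019 × 87205) = 18225 / 1656.9 ≈ 11.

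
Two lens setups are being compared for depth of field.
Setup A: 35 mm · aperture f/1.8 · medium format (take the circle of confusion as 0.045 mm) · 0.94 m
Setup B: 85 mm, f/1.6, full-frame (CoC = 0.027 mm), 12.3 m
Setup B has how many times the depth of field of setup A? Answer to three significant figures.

Setup A: H = 35²/(1.8×0.045) + 35 ≈ 15158.5 mm; DoF = Df − Dn = 999.83 − 886.93 ≈ 112.90 mm.
Setup B: H = 85²/(1.6×0.027) + 85 ≈ 167330.4 mm; DoF = Df − Dn = 13269.1 − 11462.8 ≈ 1806.3 mm.
Ratio = 1806.3 / 112.90 ≈ 16.0.

16.0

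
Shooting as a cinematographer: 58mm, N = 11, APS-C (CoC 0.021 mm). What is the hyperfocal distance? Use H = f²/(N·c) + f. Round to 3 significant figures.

14.6 m

Hyperfocal distance H = f²/(N·c) + f = 58²/(11 × 0.021) + 58 = 3364/0.231 + 58 ≈ 14620.8 mm ≈ 14.6 m.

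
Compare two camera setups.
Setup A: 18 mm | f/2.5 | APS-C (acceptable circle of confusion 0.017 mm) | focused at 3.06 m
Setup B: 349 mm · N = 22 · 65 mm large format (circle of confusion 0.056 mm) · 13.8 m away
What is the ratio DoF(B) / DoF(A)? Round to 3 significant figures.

Setup A: H = 18²/(2.5×0.017) + 18 ≈ 7641.5 mm; DoF = Df − Dn = 5091.7 − 2187.2 ≈ 2904.5 mm.
Setup B: H = 349²/(22×0.056) + 349 ≈ 99213.4 mm; DoF = Df − Dn = 15973.2 − 12147.3 ≈ 3825.9 mm.
Ratio = 3825.9 / 2904.5 ≈ 1.32.

1.32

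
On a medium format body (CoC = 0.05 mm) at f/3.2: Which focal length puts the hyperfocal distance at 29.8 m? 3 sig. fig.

From H = f²/(N·c) + f, with f ≪ H: f ≈ √(H·N·c) = √(29800 × 3.2 × 0.05) = √4768.0 ≈ 69.05 mm.
Exact: f² + N·c·f − N·c·H = 0 ⇒ f = (−N·c + √((N·c)² + 4·N·c·H))/2 = (−0.16 + √19072)/2 ≈ 68.971 mm ≈ 69.0 mm.

69.0 mm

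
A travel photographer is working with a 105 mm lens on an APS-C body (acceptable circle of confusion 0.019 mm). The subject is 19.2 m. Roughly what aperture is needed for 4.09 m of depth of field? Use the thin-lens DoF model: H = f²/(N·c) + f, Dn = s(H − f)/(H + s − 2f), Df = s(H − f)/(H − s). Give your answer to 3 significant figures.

Write h = H − f = f²/(N·c). The thin-lens limits are Dn = s·h/(h + (s−f)) and Df = s·h/(h − (s−f)), so DoF = Df − Dn = 2·s·(s−f)·h / (h² − (s−f)²).
That is a quadratic in h: DoF·h² − 2·s·(s−f)·h − DoF·(s−f)² = 0 ⇒ h = (s−f)·(s + √(s² + DoF²)) / DoF = 19095 × (19200 + √(19200² + 4090²)) / 4090 = 19095 × (19200 + 19630.8) / 4090 ≈ 181289 mm.
Then N = f²/(c·h) = 105² / (0.019 × 181289) = 11025 / 3444.5 ≈ 3.20.

f/3.20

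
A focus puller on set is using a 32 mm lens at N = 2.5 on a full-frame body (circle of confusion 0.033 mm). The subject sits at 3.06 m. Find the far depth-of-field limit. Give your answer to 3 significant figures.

Hyperfocal distance H = f²/(N·c) + f = 32²/(2.5 × 0.033) + 32 = 1024/0.0825 + 32 ≈ 12444.1 mm ≈ 12.44 m.
Far limit Df = s·(H − f)/(H − s) = 3060 × (12444.1 − 32) / (12444.1 − 3060) = 3060 × 12412.1 / 9384.1 ≈ 4047.4 mm ≈ 4.05 m.

4.05 m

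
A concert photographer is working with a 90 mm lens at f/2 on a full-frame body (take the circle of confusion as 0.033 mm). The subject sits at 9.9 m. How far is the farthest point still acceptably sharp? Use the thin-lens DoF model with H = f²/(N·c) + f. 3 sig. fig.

Hyperfocal distance H = f²/(N·c) + f = 90²/(2 × 0.033) + 90 = 8100/0.066 + 90 ≈ 122817.3 mm ≈ 122.8 m.
Far limit Df = s·(H − f)/(H − s) = 9900 × (122817.3 − 90) / (122817.3 − 9900) = 9900 × 122727.3 / 112917.3 ≈ 10760 mm ≈ 10.8 m.

10.8 m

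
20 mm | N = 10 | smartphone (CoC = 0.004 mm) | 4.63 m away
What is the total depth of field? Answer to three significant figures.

Hyperfocal distance H = f²/(N·c) + f = 20²/(10 × 0.004) + 20 = 400/0.04 + 20 ≈ 10020.0 mm ≈ 10.02 m.
Near limit Dn = s·(H − f)/(H + s − 2f) = 4630 × (10020.0 − 20) / (10020.0 + 4630 − 2 × 20) = 4630 × 10000.0 / 14610.0 ≈ 3169.1 mm.
Far limit Df = s·(H − f)/(H − s) = 4630 × (10020.0 − 20) / (10020.0 − 4630) = 4630 × 10000.0 / 5390.0 ≈ 8590.0 mm.
Depth of field = Df − Dn = 8590.0 − 3169.1 ≈ 5420.9 mm ≈ 5.42 m.

5.42 m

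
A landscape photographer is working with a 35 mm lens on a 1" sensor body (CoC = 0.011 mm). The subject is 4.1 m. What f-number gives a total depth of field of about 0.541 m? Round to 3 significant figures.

Write h = H − f = f²/(N·c). The thin-lens limits are Dn = s·h/(h + (s−f)) and Df = s·h/(h − (s−f)), so DoF = Df − Dn = 2·s·(s−f)·h / (h² − (s−f)²).
That is a quadratic in h: DoF·h² − 2·s·(s−f)·h − DoF·(s−f)² = 0 ⇒ h = (s−f)·(s + √(s² + DoF²)) / DoF = 4065 × (4100 + √(4100² + 541²)) / 541 = 4065 × (4100 + 4135.54) / 541 ≈ 61881 mm.
Then N = f²/(c·h) = 35² / (0.011 × 61881) = 1225 / 680.69 ≈ 1.80.

f/1.80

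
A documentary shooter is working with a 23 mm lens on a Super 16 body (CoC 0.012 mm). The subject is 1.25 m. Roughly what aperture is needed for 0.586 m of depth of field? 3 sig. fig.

Write h = H − f = f²/(N·c). The thin-lens limits are Dn = s·h/(h + (s−f)) and Df = s·h/(h − (s−f)), so DoF = Df − Dn = 2·s·(s−f)·h / (h² − (s−f)²).
That is a quadratic in h: DoF·h² − 2·s·(s−f)·h − DoF·(s−f)² = 0 ⇒ h = (s−f)·(s + √(s² + DoF²)) / DoF = 1227 × (1250 + √(1250² + 586²)) / 586 = 1227 × (1250 + 1380.54) / 586 ≈ 5508.0 mm.
Then N = f²/(c·h) = 23² / (0.012 × 5508.0) = 529 / 66.096 ≈ 8.

f/8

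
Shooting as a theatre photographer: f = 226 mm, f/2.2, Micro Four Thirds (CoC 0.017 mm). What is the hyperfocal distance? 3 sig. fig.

1370 m

Hyperfocal distance H = f²/(N·c) + f = 226²/(2.2 × 0.017) + 226 = 51076/0.0374 + 226 ≈ 1365894.4 mm ≈ 1370 m.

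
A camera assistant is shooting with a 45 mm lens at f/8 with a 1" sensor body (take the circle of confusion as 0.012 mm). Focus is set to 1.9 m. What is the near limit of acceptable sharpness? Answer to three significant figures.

1.75 m

Hyperfocal distance H = f²/(N·c) + f = 45²/(8 × 0.012) + 45 = 2025/0.096 + 45 ≈ 21138.8 mm ≈ 21.14 m.
Near limit Dn = s·(H − f)/(H + s − 2f) = 1900 × (21138.8 − 45) / (21138.8 + 1900 − 2 × 45) = 1900 × 21093.8 / 22948.8 ≈ 1746.4 mm ≈ 1.75 m.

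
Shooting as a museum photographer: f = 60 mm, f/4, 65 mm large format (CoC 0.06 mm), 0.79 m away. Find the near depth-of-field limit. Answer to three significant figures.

Hyperfocal distance H = f²/(N·c) + f = 60²/(4 × 0.06) + 60 = 3600/0.24 + 60 ≈ 15060.0 mm ≈ 15.06 m.
Near limit Dn = s·(H − f)/(H + s − 2f) = 790 × (15060.0 − 60) / (15060.0 + 790 − 2 × 60) = 790 × 15000.0 / 15730.0 ≈ 753.34 mm ≈ 0.753 m.

0.753 m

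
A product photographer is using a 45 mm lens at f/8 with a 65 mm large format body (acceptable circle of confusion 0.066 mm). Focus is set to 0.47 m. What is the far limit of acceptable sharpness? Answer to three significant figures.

Hyperfocal distance H = f²/(N·c) + f = 45²/(8 × 0.066) + 45 = 2025/0.528 + 45 ≈ 3880.2 mm ≈ 3.880 m.
Far limit Df = s·(H − f)/(H − s) = 470 × (3880.2 − 45) / (3880.2 − 470) = 470 × 3835.2 / 3410.2 ≈ 528.57 mm ≈ 0.529 m.

0.529 m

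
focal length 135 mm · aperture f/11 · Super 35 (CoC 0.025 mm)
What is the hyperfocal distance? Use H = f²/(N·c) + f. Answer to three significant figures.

66.4 m

Hyperfocal distance H = f²/(N·c) + f = 135²/(11 × 0.025) + 135 = 18225/0.275 + 135 ≈ 66407.7 mm ≈ 66.4 m.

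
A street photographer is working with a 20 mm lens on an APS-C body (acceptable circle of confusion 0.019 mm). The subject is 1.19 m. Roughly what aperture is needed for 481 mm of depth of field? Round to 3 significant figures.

f/3.50

Write h = H − f = f²/(N·c). The thin-lens limits are Dn = s·h/(h + (s−f)) and Df = s·h/(h − (s−f)), so DoF = Df − Dn = 2·s·(s−f)·h / (h² − (s−f)²).
That is a quadratic in h: DoF·h² − 2·s·(s−f)·h − DoF·(s−f)² = 0 ⇒ h = (s−f)·(s + √(s² + DoF²)) / DoF = 1170 × (1190 + √(1190² + 481²)) / 481 = 1170 × (1190 + 1283.53) / 481 ≈ 6016.7 mm.
Then N = f²/(c·h) = 20² / (0.019 × 6016.7) = 400 / 114.32 ≈ 3.50.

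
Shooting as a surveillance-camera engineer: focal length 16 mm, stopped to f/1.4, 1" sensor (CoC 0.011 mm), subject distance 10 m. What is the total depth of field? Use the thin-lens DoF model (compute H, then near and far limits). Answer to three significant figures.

Hyperfocal distance H = f²/(N·c) + f = 16²/(1.4 × 0.011) + 16 = 256/0.0154 + 16 ≈ 16639.4 mm ≈ 16.64 m.
Near limit Dn = s·(H − f)/(H + s − 2f) = 10000 × (16639.4 − 16) / (16639.4 + 10000 − 2 × 16) = 10000 × 16623.4 / 26607.4 ≈ 6248 mm.
Far limit Df = s·(H − f)/(H − s) = 10000 × (16639.4 − 16) / (16639.4 − 10000) = 10000 × 16623.4 / 6639.4 ≈ 25038 mm.
Depth of field = Df − Dn = 25038 − 6248 ≈ 18790 mm ≈ 18.8 m.

18.8 m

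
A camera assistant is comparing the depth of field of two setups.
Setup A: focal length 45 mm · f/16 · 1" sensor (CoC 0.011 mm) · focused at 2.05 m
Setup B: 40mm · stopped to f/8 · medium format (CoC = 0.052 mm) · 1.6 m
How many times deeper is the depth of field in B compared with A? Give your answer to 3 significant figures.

2.11

Setup A: H = 45²/(16×0.011) + 45 ≈ 11550.7 mm; DoF = Df − Dn = 2482.63 − 1745.78 ≈ 736.85 mm.
Setup B: H = 40²/(8×0.052) + 40 ≈ 3886.2 mm; DoF = Df − Dn = 2691.8 − 1138.3 ≈ 1553.5 mm.
Ratio = 1553.5 / 736.85 ≈ 2.11.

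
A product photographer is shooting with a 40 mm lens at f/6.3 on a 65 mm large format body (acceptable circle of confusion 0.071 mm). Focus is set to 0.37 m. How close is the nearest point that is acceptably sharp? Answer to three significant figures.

Hyperfocal distance H = f²/(N·c) + f = 40²/(6.3 × 0.071) + 40 = 1600/0.4473 + 40 ≈ 3617.0 mm ≈ 3.617 m.
Near limit Dn = s·(H − f)/(H + s − 2f) = 370 × (3617.0 − 40) / (3617.0 + 370 − 2 × 40) = 370 × 3577.0 / 3907.0 ≈ 338.75 mm.

339 mm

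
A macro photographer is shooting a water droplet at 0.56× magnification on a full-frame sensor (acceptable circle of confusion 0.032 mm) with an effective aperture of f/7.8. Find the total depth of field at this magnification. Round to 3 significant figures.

1.59 mm

At magnification m, DoF ≈ 2·N_eff·c/m² = 2 × 7.8 × 0.032 / 0.56² = 0.4992 / 0.3136 ≈ 1.59 mm.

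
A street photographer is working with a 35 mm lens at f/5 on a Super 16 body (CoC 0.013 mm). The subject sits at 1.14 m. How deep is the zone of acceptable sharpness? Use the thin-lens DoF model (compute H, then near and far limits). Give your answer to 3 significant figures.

Hyperfocal distance H = f²/(N·c) + f = 35²/(5 × 0.013) + 35 = 1225/0.065 + 35 ≈ 18881.2 mm ≈ 18.88 m.
Near limit Dn = s·(H − f)/(H + s − 2f) = 1140 × (18881.2 − 35) / (18881.2 + 1140 − 2 × 35) = 1140 × 18846.2 / 19951.2 ≈ 1076.86 mm.
Far limit Df = s·(H − f)/(H − s) = 1140 × (18881.2 − 35) / (18881.2 − 1140) = 1140 × 18846.2 / 17741.2 ≈ 1211.00 mm.
Depth of field = Df − Dn = 1211.00 − 1076.86 ≈ 134.14 mm.

134 mm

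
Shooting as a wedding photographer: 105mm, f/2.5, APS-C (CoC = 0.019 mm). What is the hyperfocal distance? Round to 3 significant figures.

232 m

Hyperfocal distance H = f²/(N·c) + f = 105²/(2.5 × 0.019) + 105 = 11025/0.0475 + 105 ≈ 232210.3 mm ≈ 232 m.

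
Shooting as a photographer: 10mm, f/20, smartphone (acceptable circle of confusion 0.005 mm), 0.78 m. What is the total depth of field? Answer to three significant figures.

2.95 m

Hyperfocal distance H = f²/(N·c) + f = 10²/(20 × 0.005) + 10 = 100/0.1 + 10 ≈ 1010.0 mm ≈ 1.010 m.
Near limit Dn = s·(H − f)/(H + s − 2f) = 780 × (1010.0 − 10) / (1010.0 + 780 − 2 × 10) = 780 × 1000.0 / 1770.0 ≈ 440.7 mm.
Far limit Df = s·(H − f)/(H − s) = 780 × (1010.0 − 10) / (1010.0 − 780) = 780 × 1000.0 / 230.0 ≈ 3391.3 mm.
Depth of field = Df − Dn = 3391.3 − 440.7 ≈ 2950.6 mm ≈ 2.95 m.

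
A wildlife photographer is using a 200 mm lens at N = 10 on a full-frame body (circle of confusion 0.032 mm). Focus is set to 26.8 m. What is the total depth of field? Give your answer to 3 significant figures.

11.9 m

Hyperfocal distance H = f²/(N·c) + f = 200²/(10 × 0.032) + 200 = 40000/0.32 + 200 ≈ 125200.0 mm ≈ 125.2 m.
Near limit Dn = s·(H − f)/(H + s − 2f) = 26800 × (125200.0 − 200) / (125200.0 + 26800 − 2 × 200) = 26800 × 125000.0 / 151600.0 ≈ 22098 mm.
Far limit Df = s·(H − f)/(H − s) = 26800 × (125200.0 − 200) / (125200.0 − 26800) = 26800 × 125000.0 / 98400.0 ≈ 34045 mm.
Depth of field = Df − Dn = 34045 − 22098 ≈ 11947 mm ≈ 11.9 m.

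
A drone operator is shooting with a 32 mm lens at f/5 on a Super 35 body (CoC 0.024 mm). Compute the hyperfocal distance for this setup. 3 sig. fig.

8.57 m

Hyperfocal distance H = f²/(N·c) + f = 32²/(5 × 0.024) + 32 = 1024/0.12 + 32 ≈ 8565.3 mm ≈ 8.57 m.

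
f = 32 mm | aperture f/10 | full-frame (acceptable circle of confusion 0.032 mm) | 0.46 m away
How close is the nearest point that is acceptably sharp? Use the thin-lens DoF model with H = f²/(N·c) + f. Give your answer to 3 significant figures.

Hyperfocal distance H = f²/(N·c) + f = 32²/(10 × 0.032) + 32 = 1024/0.32 + 32 ≈ 3232.0 mm ≈ 3.232 m.
Near limit Dn = s·(H − f)/(H + s − 2f) = 460 × (3232.0 − 32) / (3232.0 + 460 − 2 × 32) = 460 × 3200.0 / 3628.0 ≈ 405.73 mm.

406 mm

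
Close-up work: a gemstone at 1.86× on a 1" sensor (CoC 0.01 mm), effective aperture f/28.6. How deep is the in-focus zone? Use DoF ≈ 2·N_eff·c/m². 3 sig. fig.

0.165 mm

At magnification m, DoF ≈ 2·N_eff·c/m² = 2 × 28.6 × 0.01 / 1.86² = 0.572 / 3.46 ≈ 0.165 mm.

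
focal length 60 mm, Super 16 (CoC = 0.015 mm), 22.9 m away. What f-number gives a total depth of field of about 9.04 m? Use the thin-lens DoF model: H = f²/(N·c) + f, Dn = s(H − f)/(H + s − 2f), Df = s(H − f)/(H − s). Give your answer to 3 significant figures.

Write h = H − f = f²/(N·c). The thin-lens limits are Dn = s·h/(h + (s−f)) and Df = s·h/(h − (s−f)), so DoF = Df − Dn = 2·s·(s−f)·h / (h² − (s−f)²).
That is a quadratic in h: DoF·h² − 2·s·(s−f)·h − DoF·(s−f)² = 0 ⇒ h = (s−f)·(s + √(s² + DoF²)) / DoF = 22840 × (22900 + √(22900² + 9040²)) / 9040 = 22840 × (22900 + 24619.7) / 9040 ≈ 120061 mm.
Then N = f²/(c·h) = 60² / (0.015 × 120061) = 3600 / 1800.9 ≈ 2.00.

f/2.00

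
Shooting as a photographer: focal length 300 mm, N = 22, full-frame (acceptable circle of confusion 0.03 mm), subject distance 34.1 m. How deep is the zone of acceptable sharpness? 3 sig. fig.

Hyperfocal distance H = f²/(N·c) + f = 300²/(22 × 0.03) + 300 = 90000/0.66 + 300 ≈ 136663.6 mm ≈ 136.7 m.
Near limit Dn = s·(H − f)/(H + s − 2f) = 34100 × (136663.6 − 300) / (136663.6 + 34100 − 2 × 300) = 34100 × 136363.6 / 170163.6 ≈ 27327 mm.
Far limit Df = s·(H − f)/(H − s) = 34100 × (136663.6 − 300) / (136663.6 − 34100) = 34100 × 136363.6 / 102563.6 ≈ 45338 mm.
Depth of field = Df − Dn = 45338 − 27327 ≈ 18011 mm ≈ 18.0 m.

18.0 m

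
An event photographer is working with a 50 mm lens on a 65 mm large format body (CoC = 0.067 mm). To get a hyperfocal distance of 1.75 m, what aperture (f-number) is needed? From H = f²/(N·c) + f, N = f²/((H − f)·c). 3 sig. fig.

Rearrange H = f²/(N·c) + f for N: N = f² / ((H − f)·c).
N = 50² / ((1750 − 50) × 0.067) = 2500 / 113.9 ≈ 21.9.

f/21.9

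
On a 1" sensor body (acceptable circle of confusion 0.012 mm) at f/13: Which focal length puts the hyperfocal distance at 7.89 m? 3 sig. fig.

35.0 mm

From H = f²/(N·c) + f, with f ≪ H: f ≈ √(H·N·c) = √(7890 × 13 × 0.012) = √1230.8 ≈ 35.08 mm.
Exact: f² + N·c·f − N·c·H = 0 ⇒ f = (−N·c + √((N·c)² + 4·N·c·H))/2 = (−0.156 + √4923.4)/2 ≈ 35.005 mm ≈ 35.0 mm.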